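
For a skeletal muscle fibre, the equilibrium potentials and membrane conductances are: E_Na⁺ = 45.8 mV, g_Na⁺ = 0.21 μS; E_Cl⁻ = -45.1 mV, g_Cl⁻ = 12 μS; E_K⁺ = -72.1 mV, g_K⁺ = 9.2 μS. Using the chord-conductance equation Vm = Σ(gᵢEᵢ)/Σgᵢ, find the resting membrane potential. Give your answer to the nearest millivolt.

-56 mV

Σ gᵢEᵢ = 0.21·(45.8) + 12·(-45.1) + 9.2·(-72.1) = -1194.90
Σ gᵢ = 0.21 + 12 + 9.2 = 21.41
Vm = -1194.90 / 21.41 = -55.81 mV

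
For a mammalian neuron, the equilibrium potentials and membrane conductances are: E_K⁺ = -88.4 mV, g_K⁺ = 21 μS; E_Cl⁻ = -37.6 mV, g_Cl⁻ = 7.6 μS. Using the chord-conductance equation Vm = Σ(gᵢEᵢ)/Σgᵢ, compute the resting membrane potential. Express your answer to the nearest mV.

Σ gᵢEᵢ = 21·(-88.4) + 7.6·(-37.6) = -2142.16
Σ gᵢ = 21 + 7.6 = 28.6
Vm = -2142.16 / 28.6 = -74.90 mV

-75 mV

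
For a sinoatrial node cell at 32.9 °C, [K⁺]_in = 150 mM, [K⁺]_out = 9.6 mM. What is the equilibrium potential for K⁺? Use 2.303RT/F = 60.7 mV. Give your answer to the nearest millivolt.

-72 mV

E = (60.7/z) · log₁₀([K⁺]_out/[K⁺]_in) with z = +1.
= (60.7/1) · log₁₀(9.6/150) = 60.70 · log₁₀(0.064)
= 60.70 · (-1.1938) = -72.46 mV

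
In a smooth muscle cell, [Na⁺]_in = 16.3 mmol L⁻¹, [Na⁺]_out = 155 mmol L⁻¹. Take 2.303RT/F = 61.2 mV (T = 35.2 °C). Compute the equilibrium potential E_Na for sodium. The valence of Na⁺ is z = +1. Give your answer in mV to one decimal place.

E = (61.2/z) · log₁₀([Na⁺]_out/[Na⁺]_in) with z = +1.
= (61.2/1) · log₁₀(155/16.3) = 61.20 · log₁₀(9.509)
= 61.20 · (0.9781) = 59.86 mV

59.9 mV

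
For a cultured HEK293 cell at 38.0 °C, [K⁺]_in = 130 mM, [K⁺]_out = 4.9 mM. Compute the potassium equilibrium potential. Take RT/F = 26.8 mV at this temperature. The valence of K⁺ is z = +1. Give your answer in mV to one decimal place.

E = (26.8/z) · ln([K⁺]_out/[K⁺]_in) with z = +1.
= (26.8/1) · ln(4.9/130) = 26.80 · ln(0.03769)
= 26.80 · (-3.2783) = -87.86 mV

-87.9 mV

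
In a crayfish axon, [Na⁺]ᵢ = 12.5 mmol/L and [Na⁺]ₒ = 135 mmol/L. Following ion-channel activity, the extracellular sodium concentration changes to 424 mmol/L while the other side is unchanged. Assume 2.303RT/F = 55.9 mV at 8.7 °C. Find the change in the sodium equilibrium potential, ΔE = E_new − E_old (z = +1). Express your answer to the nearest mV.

E_old = (55.9/1)·log₁₀(135/12.5) = 57.77 mV
E_new = (55.9/1)·log₁₀(424/12.5) = 85.55 mV
ΔE = 85.55 − (57.77) = 27.78 mV

28 mV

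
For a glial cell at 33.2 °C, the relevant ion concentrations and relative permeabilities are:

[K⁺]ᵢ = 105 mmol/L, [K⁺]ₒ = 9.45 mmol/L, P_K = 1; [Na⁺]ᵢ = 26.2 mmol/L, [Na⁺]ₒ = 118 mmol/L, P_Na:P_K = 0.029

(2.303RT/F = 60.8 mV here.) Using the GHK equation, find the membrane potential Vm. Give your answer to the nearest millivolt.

-56 mV

Vm = 60.8 · log₁₀[(Σ P·[cation]ₒ + Σ P·[anion]ᵢ) / (Σ P·[cation]ᵢ + Σ P·[anion]ₒ)]
Numerator = 1×9.45 + 0.029×118 = 12.87
Denominator = 1×105 + 0.029×26.2 = 105.8
Vm = 60.8 · log₁₀(0.12171) = 60.8 × (-0.9147) = -55.61 mV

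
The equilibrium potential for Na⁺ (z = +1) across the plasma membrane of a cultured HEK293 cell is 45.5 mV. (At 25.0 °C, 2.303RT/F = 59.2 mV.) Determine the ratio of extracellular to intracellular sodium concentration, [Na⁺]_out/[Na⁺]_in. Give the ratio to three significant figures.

5.87

log₁₀([out]/[in]) = E·z/(59.2) = 45.5 × 1 / 59.2 = 0.7686
[out]/[in] = 10^(0.7686) = 5.869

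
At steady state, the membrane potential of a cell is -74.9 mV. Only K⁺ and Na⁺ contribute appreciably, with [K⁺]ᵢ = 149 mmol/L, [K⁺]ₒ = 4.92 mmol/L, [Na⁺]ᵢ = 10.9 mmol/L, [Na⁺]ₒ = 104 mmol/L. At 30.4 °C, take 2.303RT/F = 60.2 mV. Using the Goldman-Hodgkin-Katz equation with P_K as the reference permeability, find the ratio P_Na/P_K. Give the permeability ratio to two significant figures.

Let α = P_Na/P_K. GHK: Vm = 60.2·log₁₀[(Kₒ + α·Naₒ)/(Kᵢ + α·Naᵢ)].
10^(Vm/60.2) = 10^(-74.9/60.2) = 0.056992
So 0.056992·(Kᵢ + α·Naᵢ) = Kₒ + α·Naₒ → α = (0.056992·149.0 − 4.92) / (104.0 − 0.056992·10.9)
α = (8.492 − 4.92) / (104.0 − 0.6212) = 3.572/103.4 = 0.03455

0.035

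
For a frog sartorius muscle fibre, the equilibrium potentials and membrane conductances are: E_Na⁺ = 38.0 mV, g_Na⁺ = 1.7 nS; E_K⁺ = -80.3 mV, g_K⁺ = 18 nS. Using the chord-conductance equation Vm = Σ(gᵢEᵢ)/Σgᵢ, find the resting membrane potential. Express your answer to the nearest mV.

-70 mV

Σ gᵢEᵢ = 1.7·(38.0) + 18·(-80.3) = -1380.80
Σ gᵢ = 1.7 + 18 = 19.7
Vm = -1380.80 / 19.7 = -70.09 mV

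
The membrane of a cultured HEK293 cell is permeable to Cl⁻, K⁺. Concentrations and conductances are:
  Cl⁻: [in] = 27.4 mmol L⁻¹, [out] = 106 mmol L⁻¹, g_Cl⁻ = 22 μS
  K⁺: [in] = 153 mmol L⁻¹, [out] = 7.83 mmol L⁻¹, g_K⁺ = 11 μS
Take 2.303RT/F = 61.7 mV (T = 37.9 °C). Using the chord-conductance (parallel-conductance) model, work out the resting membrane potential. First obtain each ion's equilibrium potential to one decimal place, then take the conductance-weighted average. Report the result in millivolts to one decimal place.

E_Cl⁻ = (61.7/-1)·log₁₀(106/27.4) = -36.3 mV
E_K⁺ = (61.7/1)·log₁₀(7.83/153) = -79.7 mV
Vm = (Σ gᵢEᵢ)/(Σ gᵢ) = (22·-36.3 + 11·-79.7) / (22 + 11)
= -1675.30 / 33 = -50.77 mV

-50.8 mV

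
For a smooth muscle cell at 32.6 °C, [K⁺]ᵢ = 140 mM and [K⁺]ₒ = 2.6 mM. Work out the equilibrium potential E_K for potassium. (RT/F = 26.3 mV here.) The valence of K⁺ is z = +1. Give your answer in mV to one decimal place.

-104.8 mV

E = (26.3/z) · ln([K⁺]_out/[K⁺]_in) with z = +1.
= (26.3/1) · ln(2.6/140) = 26.30 · ln(0.01857)
= 26.30 · (-3.9861) = -104.84 mV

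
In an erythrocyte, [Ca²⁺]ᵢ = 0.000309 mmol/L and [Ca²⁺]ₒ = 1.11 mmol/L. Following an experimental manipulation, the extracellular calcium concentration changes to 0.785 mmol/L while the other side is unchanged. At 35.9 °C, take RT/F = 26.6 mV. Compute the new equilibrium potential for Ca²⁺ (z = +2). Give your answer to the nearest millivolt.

After the shift: [Ca²⁺]_out = 0.785, [Ca²⁺]_in = 0.000309 mmol/L.
E_new = (26.6/2)·ln(0.785/0.000309) = 13.30 · (7.8401) = 104.27 mV

104 mV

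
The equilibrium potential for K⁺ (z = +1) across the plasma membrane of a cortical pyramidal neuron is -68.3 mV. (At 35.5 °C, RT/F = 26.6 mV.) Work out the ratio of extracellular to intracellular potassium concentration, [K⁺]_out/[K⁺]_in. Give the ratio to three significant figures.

0.0767

ln([out]/[in]) = E·z/(26.6) = -68.3 × 1 / 26.6 = -2.5677
[out]/[in] = e^(-2.5677) = 0.07671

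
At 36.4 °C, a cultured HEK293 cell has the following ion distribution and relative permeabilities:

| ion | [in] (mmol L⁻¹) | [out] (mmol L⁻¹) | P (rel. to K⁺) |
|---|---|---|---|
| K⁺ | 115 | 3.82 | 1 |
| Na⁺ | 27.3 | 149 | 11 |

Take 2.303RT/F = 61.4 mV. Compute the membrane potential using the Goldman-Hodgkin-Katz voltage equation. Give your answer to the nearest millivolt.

Vm = 61.4 · log₁₀[(Σ P·[cation]ₒ + Σ P·[anion]ᵢ) / (Σ P·[cation]ᵢ + Σ P·[anion]ₒ)]
Numerator = 1×3.82 + 11×149 = 1643
Denominator = 1×115 + 11×27.3 = 415.3
Vm = 61.4 · log₁₀(3.9557) = 61.4 × (0.5972) = 36.67 mV

37 mV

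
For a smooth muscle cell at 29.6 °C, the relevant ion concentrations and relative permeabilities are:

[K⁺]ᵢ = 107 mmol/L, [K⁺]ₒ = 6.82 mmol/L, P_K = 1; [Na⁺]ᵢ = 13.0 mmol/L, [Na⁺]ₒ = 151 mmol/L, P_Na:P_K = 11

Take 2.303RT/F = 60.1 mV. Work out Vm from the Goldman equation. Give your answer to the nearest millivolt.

50 mV

Vm = 60.1 · log₁₀[(Σ P·[cation]ₒ + Σ P·[anion]ᵢ) / (Σ P·[cation]ᵢ + Σ P·[anion]ₒ)]
Numerator = 1×6.82 + 11×151 = 1668
Denominator = 1×107 + 11×13.0 = 250
Vm = 60.1 · log₁₀(6.6713) = 60.1 × (0.8242) = 49.53 mV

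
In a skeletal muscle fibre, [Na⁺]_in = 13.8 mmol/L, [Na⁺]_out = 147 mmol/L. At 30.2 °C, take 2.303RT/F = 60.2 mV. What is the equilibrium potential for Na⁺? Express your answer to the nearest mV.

62 mV

E = (60.2/z) · log₁₀([Na⁺]_out/[Na⁺]_in) with z = +1.
= (60.2/1) · log₁₀(147/13.8) = 60.20 · log₁₀(10.65)
= 60.20 · (1.0274) = 61.85 mV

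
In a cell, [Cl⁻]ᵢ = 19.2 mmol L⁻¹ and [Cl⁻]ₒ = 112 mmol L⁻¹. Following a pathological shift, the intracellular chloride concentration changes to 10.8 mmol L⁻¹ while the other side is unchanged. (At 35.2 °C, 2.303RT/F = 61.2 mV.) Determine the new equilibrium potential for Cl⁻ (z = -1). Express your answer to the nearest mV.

-62 mV

After the shift: [Cl⁻]_out = 112, [Cl⁻]_in = 10.8 mmol L⁻¹.
E_new = (61.2/-1)·log₁₀(112/10.8) = -61.20 · (1.0158) = -62.17 mV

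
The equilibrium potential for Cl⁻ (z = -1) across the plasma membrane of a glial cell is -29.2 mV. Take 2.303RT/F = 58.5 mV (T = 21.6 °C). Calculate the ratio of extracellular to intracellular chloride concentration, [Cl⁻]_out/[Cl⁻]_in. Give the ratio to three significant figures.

log₁₀([out]/[in]) = E·z/(58.5) = -29.2 × -1 / 58.5 = 0.4991
[out]/[in] = 10^(0.4991) = 3.156

3.16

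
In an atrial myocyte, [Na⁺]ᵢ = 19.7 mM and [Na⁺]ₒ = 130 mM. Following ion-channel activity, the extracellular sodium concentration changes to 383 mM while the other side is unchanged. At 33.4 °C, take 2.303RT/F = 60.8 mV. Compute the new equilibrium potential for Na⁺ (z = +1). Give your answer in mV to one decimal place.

After the shift: [Na⁺]_out = 383, [Na⁺]_in = 19.7 mM.
E_new = (60.8/1)·log₁₀(383/19.7) = 60.80 · (1.2887) = 78.35 mV

78.4 mV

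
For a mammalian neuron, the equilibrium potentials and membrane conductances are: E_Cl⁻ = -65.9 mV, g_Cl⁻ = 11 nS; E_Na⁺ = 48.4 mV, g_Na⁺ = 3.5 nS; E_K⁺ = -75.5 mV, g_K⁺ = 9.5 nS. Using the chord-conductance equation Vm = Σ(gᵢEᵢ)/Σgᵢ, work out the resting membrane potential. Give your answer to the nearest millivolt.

Σ gᵢEᵢ = 11·(-65.9) + 3.5·(48.4) + 9.5·(-75.5) = -1272.75
Σ gᵢ = 11 + 3.5 + 9.5 = 24
Vm = -1272.75 / 24 = -53.03 mV

-53 mV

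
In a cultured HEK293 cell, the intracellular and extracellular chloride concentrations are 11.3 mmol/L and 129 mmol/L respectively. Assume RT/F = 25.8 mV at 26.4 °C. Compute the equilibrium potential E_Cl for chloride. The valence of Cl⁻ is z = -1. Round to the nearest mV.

E = (25.8/z) · ln([Cl⁻]_out/[Cl⁻]_in) with z = -1.
For an anion, dividing by z = -1 reverses the sign.
= (25.8/-1) · ln(129/11.3) = -25.80 · ln(11.42)
= -25.80 · (2.4350) = -62.82 mV

-63 mV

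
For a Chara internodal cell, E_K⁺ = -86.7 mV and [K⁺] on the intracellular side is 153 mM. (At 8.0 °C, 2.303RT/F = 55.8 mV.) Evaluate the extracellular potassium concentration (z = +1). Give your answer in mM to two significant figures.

4.3 mM

Nernst: E = (55.8/1) · log₁₀([out]/[in]), so log₁₀([out]/[in]) = -86.7 × 1 / 55.8 = -1.5538.
[out]/[in] = 10^(-1.5538) = 0.02794.
[out] = 0.02794 × 153 = 4.275 mM.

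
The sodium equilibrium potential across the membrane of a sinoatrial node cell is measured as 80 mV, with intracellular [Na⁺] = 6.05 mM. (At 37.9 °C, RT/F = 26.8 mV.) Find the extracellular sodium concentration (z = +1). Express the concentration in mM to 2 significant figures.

Nernst: E = (26.8/1) · ln([out]/[in]), so ln([out]/[in]) = 80.0 × 1 / 26.8 = 2.9851.
[out]/[in] = e^(2.9851) = 19.79.
[out] = 19.79 × 6.05 = 119.7 mM.

120 mM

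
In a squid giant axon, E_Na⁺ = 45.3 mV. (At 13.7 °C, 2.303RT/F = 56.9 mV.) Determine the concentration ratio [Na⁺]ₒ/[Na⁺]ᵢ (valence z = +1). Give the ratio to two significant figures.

6.3

log₁₀([out]/[in]) = E·z/(56.9) = 45.3 × 1 / 56.9 = 0.7961
[out]/[in] = 10^(0.7961) = 6.254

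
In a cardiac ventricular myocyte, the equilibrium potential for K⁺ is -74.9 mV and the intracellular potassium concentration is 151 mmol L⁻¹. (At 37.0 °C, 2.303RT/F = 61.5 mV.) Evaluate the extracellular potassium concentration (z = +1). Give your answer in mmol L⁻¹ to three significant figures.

Nernst: E = (61.5/1) · log₁₀([out]/[in]), so log₁₀([out]/[in]) = -74.9 × 1 / 61.5 = -1.2179.
[out]/[in] = 10^(-1.2179) = 0.06055.
[out] = 0.06055 × 151 = 9.143 mmol L⁻¹.

9.14 mmol L⁻¹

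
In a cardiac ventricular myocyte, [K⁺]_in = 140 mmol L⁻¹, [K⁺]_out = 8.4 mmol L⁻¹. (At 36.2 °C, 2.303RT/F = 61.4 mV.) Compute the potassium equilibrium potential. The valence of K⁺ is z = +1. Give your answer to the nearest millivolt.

E = (61.4/z) · log₁₀([K⁺]_out/[K⁺]_in) with z = +1.
= (61.4/1) · log₁₀(8.4/140) = 61.40 · log₁₀(0.06)
= 61.40 · (-1.2218) = -75.02 mV

-75 mV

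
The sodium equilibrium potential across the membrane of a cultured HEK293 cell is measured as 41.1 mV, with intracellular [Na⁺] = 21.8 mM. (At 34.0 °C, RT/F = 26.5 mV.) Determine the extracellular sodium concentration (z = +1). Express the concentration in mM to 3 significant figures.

103 mM

Nernst: E = (26.5/1) · ln([out]/[in]), so ln([out]/[in]) = 41.1 × 1 / 26.5 = 1.5509.
[out]/[in] = e^(1.5509) = 4.716.
[out] = 4.716 × 21.8 = 102.8 mM.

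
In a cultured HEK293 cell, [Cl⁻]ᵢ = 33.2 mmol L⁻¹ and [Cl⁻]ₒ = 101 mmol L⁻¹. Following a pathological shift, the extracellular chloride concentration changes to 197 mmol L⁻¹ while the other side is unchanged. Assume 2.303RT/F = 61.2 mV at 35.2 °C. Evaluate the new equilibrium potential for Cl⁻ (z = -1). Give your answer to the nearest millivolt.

After the shift: [Cl⁻]_out = 197, [Cl⁻]_in = 33.2 mmol L⁻¹.
E_new = (61.2/-1)·log₁₀(197/33.2) = -61.20 · (0.7733) = -47.33 mV

-47 mV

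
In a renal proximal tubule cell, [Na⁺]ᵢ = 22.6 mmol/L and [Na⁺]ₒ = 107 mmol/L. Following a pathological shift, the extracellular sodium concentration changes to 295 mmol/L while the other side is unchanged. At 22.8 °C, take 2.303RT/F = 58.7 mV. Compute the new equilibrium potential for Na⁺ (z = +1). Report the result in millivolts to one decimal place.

After the shift: [Na⁺]_out = 295, [Na⁺]_in = 22.6 mmol/L.
E_new = (58.7/1)·log₁₀(295/22.6) = 58.70 · (1.1157) = 65.49 mV

65.5 mV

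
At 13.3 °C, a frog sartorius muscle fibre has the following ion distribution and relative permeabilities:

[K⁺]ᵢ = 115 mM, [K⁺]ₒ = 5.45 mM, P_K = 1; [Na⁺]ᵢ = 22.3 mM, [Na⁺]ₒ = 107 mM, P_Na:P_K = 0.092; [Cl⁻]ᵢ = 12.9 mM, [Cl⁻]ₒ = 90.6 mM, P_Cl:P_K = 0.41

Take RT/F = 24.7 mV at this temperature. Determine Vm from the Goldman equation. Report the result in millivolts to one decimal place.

Vm = 24.7 · ln[(Σ P·[cation]ₒ + Σ P·[anion]ᵢ) / (Σ P·[cation]ᵢ + Σ P·[anion]ₒ)]
Numerator = 1×5.45 + 0.092×107 + 0.41×12.9 = 20.58
Denominator = 1×115 + 0.092×22.3 + 0.41×90.6 = 154.2
Vm = 24.7 · ln(0.13348) = 24.7 × (-2.0138) = -49.74 mV

-49.7 mV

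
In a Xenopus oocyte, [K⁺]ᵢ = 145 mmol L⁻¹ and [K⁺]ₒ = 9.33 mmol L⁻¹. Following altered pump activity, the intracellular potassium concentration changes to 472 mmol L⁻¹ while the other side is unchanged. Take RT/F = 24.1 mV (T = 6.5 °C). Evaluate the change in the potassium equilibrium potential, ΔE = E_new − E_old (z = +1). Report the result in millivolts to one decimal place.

E_old = (24.1/1)·ln(9.33/145) = -66.12 mV
E_new = (24.1/1)·ln(9.33/472) = -94.56 mV
ΔE = -94.56 − (-66.12) = -28.44 mV

-28.4 mV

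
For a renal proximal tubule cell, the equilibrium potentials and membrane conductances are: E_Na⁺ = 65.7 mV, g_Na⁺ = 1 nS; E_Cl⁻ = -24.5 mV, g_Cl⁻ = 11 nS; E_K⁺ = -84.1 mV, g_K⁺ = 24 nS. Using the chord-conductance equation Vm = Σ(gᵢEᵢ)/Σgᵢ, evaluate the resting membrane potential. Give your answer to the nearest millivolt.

-62 mV

Σ gᵢEᵢ = 1·(65.7) + 11·(-24.5) + 24·(-84.1) = -2222.20
Σ gᵢ = 1 + 11 + 24 = 36
Vm = -2222.20 / 36 = -61.73 mV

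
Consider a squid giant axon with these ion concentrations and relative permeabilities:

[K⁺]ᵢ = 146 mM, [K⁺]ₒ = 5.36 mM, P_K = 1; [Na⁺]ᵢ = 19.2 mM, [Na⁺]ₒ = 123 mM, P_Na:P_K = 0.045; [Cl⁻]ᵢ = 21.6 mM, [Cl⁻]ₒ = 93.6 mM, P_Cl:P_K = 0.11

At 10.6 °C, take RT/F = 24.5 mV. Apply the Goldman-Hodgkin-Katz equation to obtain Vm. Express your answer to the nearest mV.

-61 mV

Vm = 24.5 · ln[(Σ P·[cation]ₒ + Σ P·[anion]ᵢ) / (Σ P·[cation]ᵢ + Σ P·[anion]ₒ)]
Numerator = 1×5.36 + 0.045×123 + 0.11×21.6 = 13.27
Denominator = 1×146 + 0.045×19.2 + 0.11×93.6 = 157.2
Vm = 24.5 · ln(0.084443) = 24.5 × (-2.4717) = -60.56 mV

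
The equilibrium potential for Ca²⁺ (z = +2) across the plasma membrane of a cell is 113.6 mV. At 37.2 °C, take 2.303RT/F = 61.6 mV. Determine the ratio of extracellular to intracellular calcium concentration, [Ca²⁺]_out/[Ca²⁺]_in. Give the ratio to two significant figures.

log₁₀([out]/[in]) = E·z/(61.6) = 113.6 × 2 / 61.6 = 3.6883
[out]/[in] = 10^(3.6883) = 4879

4900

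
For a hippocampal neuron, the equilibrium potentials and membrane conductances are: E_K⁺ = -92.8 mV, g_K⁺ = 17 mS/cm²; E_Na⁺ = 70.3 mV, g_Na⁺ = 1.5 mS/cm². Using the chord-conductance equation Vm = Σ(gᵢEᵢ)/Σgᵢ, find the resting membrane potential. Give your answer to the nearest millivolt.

Σ gᵢEᵢ = 17·(-92.8) + 1.5·(70.3) = -1472.15
Σ gᵢ = 17 + 1.5 = 18.5
Vm = -1472.15 / 18.5 = -79.58 mV

-80 mV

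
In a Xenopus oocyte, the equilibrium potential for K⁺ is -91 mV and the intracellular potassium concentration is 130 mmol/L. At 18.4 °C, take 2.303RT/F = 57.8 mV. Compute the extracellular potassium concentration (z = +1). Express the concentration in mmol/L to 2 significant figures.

Nernst: E = (57.8/1) · log₁₀([out]/[in]), so log₁₀([out]/[in]) = -91.0 × 1 / 57.8 = -1.5744.
[out]/[in] = 10^(-1.5744) = 0.02664.
[out] = 0.02664 × 130 = 3.464 mmol/L.

3.5 mmol/L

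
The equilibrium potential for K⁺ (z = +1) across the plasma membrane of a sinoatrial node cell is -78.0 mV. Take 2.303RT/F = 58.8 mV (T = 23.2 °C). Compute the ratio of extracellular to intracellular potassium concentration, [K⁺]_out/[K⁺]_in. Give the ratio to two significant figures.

0.047

log₁₀([out]/[in]) = E·z/(58.8) = -78.0 × 1 / 58.8 = -1.3265
[out]/[in] = 10^(-1.3265) = 0.04715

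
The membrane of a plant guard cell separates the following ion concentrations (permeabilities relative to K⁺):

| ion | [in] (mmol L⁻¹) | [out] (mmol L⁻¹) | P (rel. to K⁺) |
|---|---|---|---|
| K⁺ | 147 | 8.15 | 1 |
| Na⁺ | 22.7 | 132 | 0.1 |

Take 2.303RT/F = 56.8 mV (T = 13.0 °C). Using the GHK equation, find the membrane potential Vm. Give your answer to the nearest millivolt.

-48 mV

Vm = 56.8 · log₁₀[(Σ P·[cation]ₒ + Σ P·[anion]ᵢ) / (Σ P·[cation]ᵢ + Σ P·[anion]ₒ)]
Numerator = 1×8.15 + 0.1×132 = 21.35
Denominator = 1×147 + 0.1×22.7 = 149.3
Vm = 56.8 · log₁₀(0.14303) = 56.8 × (-0.8446) = -47.97 mV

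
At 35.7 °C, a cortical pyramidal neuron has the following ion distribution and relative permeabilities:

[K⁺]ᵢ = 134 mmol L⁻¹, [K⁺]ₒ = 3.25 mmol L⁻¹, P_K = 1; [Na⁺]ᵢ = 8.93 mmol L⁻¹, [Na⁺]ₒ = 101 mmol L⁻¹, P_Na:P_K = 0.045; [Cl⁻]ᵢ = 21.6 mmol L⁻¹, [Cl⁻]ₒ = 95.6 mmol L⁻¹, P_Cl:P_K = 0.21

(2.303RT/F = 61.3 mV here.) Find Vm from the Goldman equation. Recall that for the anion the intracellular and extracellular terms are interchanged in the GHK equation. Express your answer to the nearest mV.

-67 mV

Vm = 61.3 · log₁₀[(Σ P·[cation]ₒ + Σ P·[anion]ᵢ) / (Σ P·[cation]ᵢ + Σ P·[anion]ₒ)]
Numerator = 1×3.25 + 0.045×101 + 0.21×21.6 = 12.33
Denominator = 1×134 + 0.045×8.93 + 0.21×95.6 = 154.5
Vm = 61.3 · log₁₀(0.079824) = 61.3 × (-1.0979) = -67.30 mV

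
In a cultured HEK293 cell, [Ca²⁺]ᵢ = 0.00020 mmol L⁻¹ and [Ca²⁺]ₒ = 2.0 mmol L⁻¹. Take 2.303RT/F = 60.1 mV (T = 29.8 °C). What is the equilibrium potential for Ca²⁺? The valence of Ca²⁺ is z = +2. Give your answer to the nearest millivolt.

120 mV

E = (60.1/z) · log₁₀([Ca²⁺]_out/[Ca²⁺]_in) with z = +2.
= (60.1/2) · log₁₀(2.0/0.00020) = 30.05 · log₁₀(1e+04)
= 30.05 · (4.0000) = 120.20 mV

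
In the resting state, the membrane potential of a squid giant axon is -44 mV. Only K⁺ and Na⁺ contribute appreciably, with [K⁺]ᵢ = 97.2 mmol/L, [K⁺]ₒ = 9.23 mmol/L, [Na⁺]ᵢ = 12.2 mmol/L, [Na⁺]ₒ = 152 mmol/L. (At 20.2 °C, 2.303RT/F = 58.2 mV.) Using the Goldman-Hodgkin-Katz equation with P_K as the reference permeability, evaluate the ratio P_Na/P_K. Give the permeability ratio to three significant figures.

0.0522

Let α = P_Na/P_K. GHK: Vm = 58.2·log₁₀[(Kₒ + α·Naₒ)/(Kᵢ + α·Naᵢ)].
10^(Vm/58.2) = 10^(-44.0/58.2) = 0.17538
So 0.17538·(Kᵢ + α·Naᵢ) = Kₒ + α·Naₒ → α = (0.17538·97.2 − 9.23) / (152.0 − 0.17538·12.2)
α = (17.05 − 9.23) / (152.0 − 2.14) = 7.817/149.9 = 0.05216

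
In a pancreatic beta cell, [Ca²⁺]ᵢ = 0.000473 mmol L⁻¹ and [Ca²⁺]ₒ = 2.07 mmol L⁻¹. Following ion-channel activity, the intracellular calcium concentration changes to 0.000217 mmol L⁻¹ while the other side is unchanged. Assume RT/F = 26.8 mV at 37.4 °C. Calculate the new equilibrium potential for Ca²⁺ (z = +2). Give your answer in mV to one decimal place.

After the shift: [Ca²⁺]_out = 2.07, [Ca²⁺]_in = 0.000217 mmol L⁻¹.
E_new = (26.8/2)·ln(2.07/0.000217) = 13.40 · (9.1632) = 122.79 mV

122.8 mV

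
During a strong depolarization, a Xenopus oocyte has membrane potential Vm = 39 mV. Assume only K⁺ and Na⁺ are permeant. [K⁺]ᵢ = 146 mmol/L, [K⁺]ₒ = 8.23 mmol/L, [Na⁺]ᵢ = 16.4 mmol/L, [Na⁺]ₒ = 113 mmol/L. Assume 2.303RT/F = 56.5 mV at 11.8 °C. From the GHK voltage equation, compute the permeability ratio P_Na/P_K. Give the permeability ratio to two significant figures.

22

Let α = P_Na/P_K. GHK: Vm = 56.5·log₁₀[(Kₒ + α·Naₒ)/(Kᵢ + α·Naᵢ)].
10^(Vm/56.5) = 10^(39.0/56.5) = 4.9008
So 4.9008·(Kᵢ + α·Naᵢ) = Kₒ + α·Naₒ → α = (4.9008·146.0 − 8.23) / (113.0 − 4.9008·16.4)
α = (715.5 − 8.23) / (113.0 − 80.37) = 707.3/32.63 = 21.68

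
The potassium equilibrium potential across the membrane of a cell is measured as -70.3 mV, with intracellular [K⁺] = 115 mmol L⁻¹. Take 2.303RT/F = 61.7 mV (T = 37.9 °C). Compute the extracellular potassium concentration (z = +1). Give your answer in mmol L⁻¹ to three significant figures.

8.34 mmol L⁻¹

Nernst: E = (61.7/1) · log₁₀([out]/[in]), so log₁₀([out]/[in]) = -70.3 × 1 / 61.7 = -1.1394.
[out]/[in] = 10^(-1.1394) = 0.07255.
[out] = 0.07255 × 115 = 8.343 mmol L⁻¹.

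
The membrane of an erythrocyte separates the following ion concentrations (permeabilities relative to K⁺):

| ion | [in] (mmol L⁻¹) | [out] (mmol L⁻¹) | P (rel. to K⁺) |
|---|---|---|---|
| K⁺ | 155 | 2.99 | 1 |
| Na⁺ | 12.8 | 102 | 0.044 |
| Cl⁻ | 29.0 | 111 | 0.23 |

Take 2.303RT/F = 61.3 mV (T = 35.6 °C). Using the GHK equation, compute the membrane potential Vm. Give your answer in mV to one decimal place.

-67.9 mV

Vm = 61.3 · log₁₀[(Σ P·[cation]ₒ + Σ P·[anion]ᵢ) / (Σ P·[cation]ᵢ + Σ P·[anion]ₒ)]
Numerator = 1×2.99 + 0.044×102 + 0.23×29.0 = 14.15
Denominator = 1×155 + 0.044×12.8 + 0.23×111 = 181.1
Vm = 61.3 · log₁₀(0.078126) = 61.3 × (-1.1072) = -67.87 mV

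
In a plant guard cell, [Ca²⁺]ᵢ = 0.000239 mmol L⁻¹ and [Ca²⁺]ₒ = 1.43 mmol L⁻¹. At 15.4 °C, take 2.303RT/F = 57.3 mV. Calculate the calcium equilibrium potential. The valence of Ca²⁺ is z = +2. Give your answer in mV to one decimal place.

E = (57.3/z) · log₁₀([Ca²⁺]_out/[Ca²⁺]_in) with z = +2.
= (57.3/2) · log₁₀(1.43/0.000239) = 28.65 · log₁₀(5983)
= 28.65 · (3.7769) = 108.21 mV

108.2 mV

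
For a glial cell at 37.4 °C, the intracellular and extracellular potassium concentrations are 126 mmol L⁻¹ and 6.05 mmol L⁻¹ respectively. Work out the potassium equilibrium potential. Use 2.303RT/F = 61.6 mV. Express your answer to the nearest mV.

-81 mV

E = (61.6/z) · log₁₀([K⁺]_out/[K⁺]_in) with z = +1.
= (61.6/1) · log₁₀(6.05/126) = 61.60 · log₁₀(0.04802)
= 61.60 · (-1.3186) = -81.23 mV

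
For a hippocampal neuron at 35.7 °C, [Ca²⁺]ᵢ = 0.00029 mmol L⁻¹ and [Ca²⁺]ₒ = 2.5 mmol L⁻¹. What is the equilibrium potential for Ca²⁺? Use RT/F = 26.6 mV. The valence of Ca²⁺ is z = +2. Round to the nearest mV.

E = (26.6/z) · ln([Ca²⁺]_out/[Ca²⁺]_in) with z = +2.
= (26.6/2) · ln(2.5/0.00029) = 13.30 · ln(8621)
= 13.30 · (9.0619) = 120.52 mV

121 mV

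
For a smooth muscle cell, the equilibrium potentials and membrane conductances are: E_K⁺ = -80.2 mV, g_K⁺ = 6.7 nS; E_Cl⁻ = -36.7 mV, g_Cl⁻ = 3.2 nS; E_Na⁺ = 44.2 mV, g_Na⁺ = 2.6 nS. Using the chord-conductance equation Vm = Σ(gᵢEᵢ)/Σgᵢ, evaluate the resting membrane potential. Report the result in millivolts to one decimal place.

-43.2 mV

Σ gᵢEᵢ = 6.7·(-80.2) + 3.2·(-36.7) + 2.6·(44.2) = -539.86
Σ gᵢ = 6.7 + 3.2 + 2.6 = 12.5
Vm = -539.86 / 12.5 = -43.19 mV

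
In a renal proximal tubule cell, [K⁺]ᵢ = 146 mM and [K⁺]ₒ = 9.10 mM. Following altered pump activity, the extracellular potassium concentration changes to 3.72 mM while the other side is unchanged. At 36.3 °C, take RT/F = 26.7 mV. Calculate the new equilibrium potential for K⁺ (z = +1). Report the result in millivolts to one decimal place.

-98.0 mV

After the shift: [K⁺]_out = 3.72, [K⁺]_in = 146 mM.
E_new = (26.7/1)·ln(3.72/146) = 26.70 · (-3.6699) = -97.99 mV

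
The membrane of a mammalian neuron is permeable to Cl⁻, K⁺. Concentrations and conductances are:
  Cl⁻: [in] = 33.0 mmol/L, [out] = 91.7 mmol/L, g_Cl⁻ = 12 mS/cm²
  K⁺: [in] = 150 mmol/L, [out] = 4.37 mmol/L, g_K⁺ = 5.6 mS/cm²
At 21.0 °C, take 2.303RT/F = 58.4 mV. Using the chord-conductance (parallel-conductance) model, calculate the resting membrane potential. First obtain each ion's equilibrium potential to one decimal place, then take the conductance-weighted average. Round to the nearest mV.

E_Cl⁻ = (58.4/-1)·log₁₀(91.7/33.0) = -25.9 mV
E_K⁺ = (58.4/1)·log₁₀(4.37/150) = -89.7 mV
Vm = (Σ gᵢEᵢ)/(Σ gᵢ) = (12·-25.9 + 5.6·-89.7) / (12 + 5.6)
= -813.12 / 17.6 = -46.20 mV

-46 mV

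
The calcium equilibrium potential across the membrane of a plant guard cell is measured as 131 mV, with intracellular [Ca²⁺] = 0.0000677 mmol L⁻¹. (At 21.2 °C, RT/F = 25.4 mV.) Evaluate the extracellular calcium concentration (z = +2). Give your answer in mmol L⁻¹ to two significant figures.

2.0 mmol L⁻¹

Nernst: E = (25.4/2) · ln([out]/[in]), so ln([out]/[in]) = 131.0 × 2 / 25.4 = 10.3150.
[out]/[in] = e^(10.3150) = 3.018e+04.
[out] = 3.018e+04 × 0.0000677 = 2.043 mmol L⁻¹.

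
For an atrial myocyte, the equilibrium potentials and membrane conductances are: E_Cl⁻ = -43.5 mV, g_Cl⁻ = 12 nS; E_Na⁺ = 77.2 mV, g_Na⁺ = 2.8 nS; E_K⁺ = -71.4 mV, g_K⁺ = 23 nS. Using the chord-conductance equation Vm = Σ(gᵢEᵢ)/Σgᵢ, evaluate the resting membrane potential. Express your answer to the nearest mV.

-52 mV

Σ gᵢEᵢ = 12·(-43.5) + 2.8·(77.2) + 23·(-71.4) = -1948.04
Σ gᵢ = 12 + 2.8 + 23 = 37.8
Vm = -1948.04 / 37.8 = -51.54 mV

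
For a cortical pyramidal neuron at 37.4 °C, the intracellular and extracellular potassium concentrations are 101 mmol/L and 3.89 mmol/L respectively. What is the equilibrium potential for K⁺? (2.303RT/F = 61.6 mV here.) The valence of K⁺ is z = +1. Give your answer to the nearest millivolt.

-87 mV

E = (61.6/z) · log₁₀([K⁺]_out/[K⁺]_in) with z = +1.
= (61.6/1) · log₁₀(3.89/101) = 61.60 · log₁₀(0.03851)
= 61.60 · (-1.4144) = -87.13 mV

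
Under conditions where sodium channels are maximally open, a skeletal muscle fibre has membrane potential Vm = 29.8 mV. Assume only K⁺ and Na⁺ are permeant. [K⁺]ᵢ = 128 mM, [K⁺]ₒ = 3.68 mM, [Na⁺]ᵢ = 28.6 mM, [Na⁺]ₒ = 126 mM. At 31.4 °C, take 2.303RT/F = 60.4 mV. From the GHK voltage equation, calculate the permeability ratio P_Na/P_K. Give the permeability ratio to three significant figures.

10.7

Let α = P_Na/P_K. GHK: Vm = 60.4·log₁₀[(Kₒ + α·Naₒ)/(Kᵢ + α·Naᵢ)].
10^(Vm/60.4) = 10^(29.8/60.4) = 3.1144
So 3.1144·(Kᵢ + α·Naᵢ) = Kₒ + α·Naₒ → α = (3.1144·128.0 − 3.68) / (126.0 − 3.1144·28.6)
α = (398.6 − 3.68) / (126.0 − 89.07) = 395/36.93 = 10.7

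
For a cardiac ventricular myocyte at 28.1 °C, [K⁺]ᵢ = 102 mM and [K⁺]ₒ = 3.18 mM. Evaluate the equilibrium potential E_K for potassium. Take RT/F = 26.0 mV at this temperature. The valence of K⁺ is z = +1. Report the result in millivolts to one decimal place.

E = (26.0/z) · ln([K⁺]_out/[K⁺]_in) with z = +1.
= (26.0/1) · ln(3.18/102) = 26.00 · ln(0.03118)
= 26.00 · (-3.4681) = -90.17 mV

-90.2 mV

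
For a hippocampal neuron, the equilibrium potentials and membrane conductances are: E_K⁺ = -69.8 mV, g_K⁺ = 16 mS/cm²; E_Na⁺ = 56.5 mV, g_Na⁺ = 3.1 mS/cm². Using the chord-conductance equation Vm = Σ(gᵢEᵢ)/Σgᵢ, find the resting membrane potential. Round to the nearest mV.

Σ gᵢEᵢ = 16·(-69.8) + 3.1·(56.5) = -941.65
Σ gᵢ = 16 + 3.1 = 19.1
Vm = -941.65 / 19.1 = -49.30 mV

-49 mV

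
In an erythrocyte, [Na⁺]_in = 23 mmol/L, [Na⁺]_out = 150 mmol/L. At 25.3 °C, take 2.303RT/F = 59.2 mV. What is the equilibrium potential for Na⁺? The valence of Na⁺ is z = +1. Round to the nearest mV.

E = (59.2/z) · log₁₀([Na⁺]_out/[Na⁺]_in) with z = +1.
= (59.2/1) · log₁₀(150/23) = 59.20 · log₁₀(6.522)
= 59.20 · (0.8144) = 48.21 mV

48 mV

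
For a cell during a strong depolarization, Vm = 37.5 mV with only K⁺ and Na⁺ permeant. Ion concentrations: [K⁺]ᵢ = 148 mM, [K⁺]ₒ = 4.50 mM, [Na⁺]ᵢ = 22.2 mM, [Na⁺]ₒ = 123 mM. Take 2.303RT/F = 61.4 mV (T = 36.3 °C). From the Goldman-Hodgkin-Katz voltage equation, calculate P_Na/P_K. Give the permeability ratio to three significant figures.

Let α = P_Na/P_K. GHK: Vm = 61.4·log₁₀[(Kₒ + α·Naₒ)/(Kᵢ + α·Naᵢ)].
10^(Vm/61.4) = 10^(37.5/61.4) = 4.0808
So 4.0808·(Kᵢ + α·Naᵢ) = Kₒ + α·Naₒ → α = (4.0808·148.0 − 4.5) / (123.0 − 4.0808·22.2)
α = (604 − 4.5) / (123.0 − 90.59) = 599.5/32.41 = 18.5

18.5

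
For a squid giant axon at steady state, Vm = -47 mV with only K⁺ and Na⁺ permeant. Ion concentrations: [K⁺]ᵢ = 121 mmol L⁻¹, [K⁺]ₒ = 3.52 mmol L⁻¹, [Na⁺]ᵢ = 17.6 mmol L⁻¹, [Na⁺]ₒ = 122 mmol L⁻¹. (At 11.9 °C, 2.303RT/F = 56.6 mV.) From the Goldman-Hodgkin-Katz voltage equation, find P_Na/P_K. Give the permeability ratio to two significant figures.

Let α = P_Na/P_K. GHK: Vm = 56.6·log₁₀[(Kₒ + α·Naₒ)/(Kᵢ + α·Naᵢ)].
10^(Vm/56.6) = 10^(-47.0/56.6) = 0.14778
So 0.14778·(Kᵢ + α·Naᵢ) = Kₒ + α·Naₒ → α = (0.14778·121.0 − 3.52) / (122.0 − 0.14778·17.6)
α = (17.88 − 3.52) / (122.0 − 2.601) = 14.36/119.4 = 0.1203

0.12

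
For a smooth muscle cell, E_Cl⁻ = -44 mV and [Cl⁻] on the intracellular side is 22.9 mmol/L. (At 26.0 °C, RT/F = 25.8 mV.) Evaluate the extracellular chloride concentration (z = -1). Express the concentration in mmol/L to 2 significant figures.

Nernst: E = (25.8/-1) · ln([out]/[in]), so ln([out]/[in]) = -44.0 × -1 / 25.8 = 1.7054.
[out]/[in] = e^(1.7054) = 5.504.
[out] = 5.504 × 22.9 = 126 mmol/L.

130 mmol/L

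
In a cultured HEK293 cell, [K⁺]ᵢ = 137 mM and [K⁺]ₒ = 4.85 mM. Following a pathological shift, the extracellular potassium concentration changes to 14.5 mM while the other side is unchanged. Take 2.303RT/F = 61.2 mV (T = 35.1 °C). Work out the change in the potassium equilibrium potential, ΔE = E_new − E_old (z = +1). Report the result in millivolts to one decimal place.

29.1 mV

E_old = (61.2/1)·log₁₀(4.85/137) = -88.80 mV
E_new = (61.2/1)·log₁₀(14.5/137) = -59.69 mV
ΔE = -59.69 − (-88.80) = 29.11 mV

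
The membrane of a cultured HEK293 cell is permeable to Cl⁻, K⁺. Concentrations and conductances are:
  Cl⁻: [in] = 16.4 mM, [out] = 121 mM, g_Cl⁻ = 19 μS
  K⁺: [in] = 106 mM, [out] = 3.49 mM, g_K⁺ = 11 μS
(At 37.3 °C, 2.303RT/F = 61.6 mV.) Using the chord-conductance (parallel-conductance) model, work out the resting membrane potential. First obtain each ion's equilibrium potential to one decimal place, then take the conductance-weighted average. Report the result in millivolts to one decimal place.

-67.4 mV

E_Cl⁻ = (61.6/-1)·log₁₀(121/16.4) = -53.5 mV
E_K⁺ = (61.6/1)·log₁₀(3.49/106) = -91.3 mV
Vm = (Σ gᵢEᵢ)/(Σ gᵢ) = (19·-53.5 + 11·-91.3) / (19 + 11)
= -2020.80 / 30 = -67.36 mV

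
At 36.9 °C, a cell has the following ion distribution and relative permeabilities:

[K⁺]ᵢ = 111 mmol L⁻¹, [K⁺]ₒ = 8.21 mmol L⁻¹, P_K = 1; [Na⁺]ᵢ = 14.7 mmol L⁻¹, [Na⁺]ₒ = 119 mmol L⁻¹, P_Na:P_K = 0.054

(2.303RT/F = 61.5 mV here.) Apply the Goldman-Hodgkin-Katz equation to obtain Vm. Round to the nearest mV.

Vm = 61.5 · log₁₀[(Σ P·[cation]ₒ + Σ P·[anion]ᵢ) / (Σ P·[cation]ᵢ + Σ P·[anion]ₒ)]
Numerator = 1×8.21 + 0.054×119 = 14.64
Denominator = 1×111 + 0.054×14.7 = 111.8
Vm = 61.5 · log₁₀(0.13092) = 61.5 × (-0.8830) = -54.30 mV

-54 mV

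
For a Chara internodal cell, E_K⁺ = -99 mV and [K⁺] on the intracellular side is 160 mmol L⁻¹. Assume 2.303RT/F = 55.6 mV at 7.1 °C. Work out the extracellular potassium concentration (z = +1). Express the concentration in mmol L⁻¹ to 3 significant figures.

2.65 mmol L⁻¹

Nernst: E = (55.6/1) · log₁₀([out]/[in]), so log₁₀([out]/[in]) = -99.0 × 1 / 55.6 = -1.7806.
[out]/[in] = 10^(-1.7806) = 0.01657.
[out] = 0.01657 × 160 = 2.652 mmol L⁻¹.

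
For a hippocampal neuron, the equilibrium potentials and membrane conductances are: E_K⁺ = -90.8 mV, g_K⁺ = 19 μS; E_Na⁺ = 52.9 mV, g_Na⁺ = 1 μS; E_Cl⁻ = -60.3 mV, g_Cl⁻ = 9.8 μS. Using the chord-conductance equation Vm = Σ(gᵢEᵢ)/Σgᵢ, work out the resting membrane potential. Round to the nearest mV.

Σ gᵢEᵢ = 19·(-90.8) + 1·(52.9) + 9.8·(-60.3) = -2263.24
Σ gᵢ = 19 + 1 + 9.8 = 29.8
Vm = -2263.24 / 29.8 = -75.95 mV

-76 mV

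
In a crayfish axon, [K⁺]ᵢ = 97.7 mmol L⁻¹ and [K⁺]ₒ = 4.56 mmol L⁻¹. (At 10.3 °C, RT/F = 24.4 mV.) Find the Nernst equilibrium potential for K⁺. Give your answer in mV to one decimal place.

E = (24.4/z) · ln([K⁺]_out/[K⁺]_in) with z = +1.
= (24.4/1) · ln(4.56/97.7) = 24.40 · ln(0.04667)
= 24.40 · (-3.0646) = -74.78 mV

-74.8 mV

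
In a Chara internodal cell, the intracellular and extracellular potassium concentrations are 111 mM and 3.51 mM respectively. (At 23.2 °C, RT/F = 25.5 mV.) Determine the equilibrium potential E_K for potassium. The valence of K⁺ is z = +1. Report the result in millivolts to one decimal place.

-88.1 mV

E = (25.5/z) · ln([K⁺]_out/[K⁺]_in) with z = +1.
= (25.5/1) · ln(3.51/111) = 25.50 · ln(0.03162)
= 25.50 · (-3.4539) = -88.07 mV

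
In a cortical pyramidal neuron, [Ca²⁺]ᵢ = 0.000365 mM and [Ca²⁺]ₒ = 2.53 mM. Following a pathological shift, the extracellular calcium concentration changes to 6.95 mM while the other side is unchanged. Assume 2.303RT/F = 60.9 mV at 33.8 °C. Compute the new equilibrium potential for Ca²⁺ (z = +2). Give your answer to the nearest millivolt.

After the shift: [Ca²⁺]_out = 6.95, [Ca²⁺]_in = 0.000365 mM.
E_new = (60.9/2)·log₁₀(6.95/0.000365) = 30.45 · (4.2797) = 130.32 mV

130 mV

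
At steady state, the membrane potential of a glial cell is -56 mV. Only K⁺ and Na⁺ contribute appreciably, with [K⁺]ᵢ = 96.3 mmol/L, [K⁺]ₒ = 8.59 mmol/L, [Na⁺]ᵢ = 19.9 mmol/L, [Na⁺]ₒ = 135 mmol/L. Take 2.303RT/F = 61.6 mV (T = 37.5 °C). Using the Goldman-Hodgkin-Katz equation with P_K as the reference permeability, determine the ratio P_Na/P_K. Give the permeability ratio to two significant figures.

Let α = P_Na/P_K. GHK: Vm = 61.6·log₁₀[(Kₒ + α·Naₒ)/(Kᵢ + α·Naᵢ)].
10^(Vm/61.6) = 10^(-56.0/61.6) = 0.12328
So 0.12328·(Kᵢ + α·Naᵢ) = Kₒ + α·Naₒ → α = (0.12328·96.3 − 8.59) / (135.0 − 0.12328·19.9)
α = (11.87 − 8.59) / (135.0 − 2.453) = 3.282/132.5 = 0.02476

0.025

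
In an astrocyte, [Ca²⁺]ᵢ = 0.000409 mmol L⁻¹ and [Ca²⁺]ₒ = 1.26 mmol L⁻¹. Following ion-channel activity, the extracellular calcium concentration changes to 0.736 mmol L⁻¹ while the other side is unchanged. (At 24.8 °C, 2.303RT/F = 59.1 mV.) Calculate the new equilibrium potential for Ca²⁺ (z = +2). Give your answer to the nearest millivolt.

96 mV

After the shift: [Ca²⁺]_out = 0.736, [Ca²⁺]_in = 0.000409 mmol L⁻¹.
E_new = (59.1/2)·log₁₀(0.736/0.000409) = 29.55 · (3.2552) = 96.19 mV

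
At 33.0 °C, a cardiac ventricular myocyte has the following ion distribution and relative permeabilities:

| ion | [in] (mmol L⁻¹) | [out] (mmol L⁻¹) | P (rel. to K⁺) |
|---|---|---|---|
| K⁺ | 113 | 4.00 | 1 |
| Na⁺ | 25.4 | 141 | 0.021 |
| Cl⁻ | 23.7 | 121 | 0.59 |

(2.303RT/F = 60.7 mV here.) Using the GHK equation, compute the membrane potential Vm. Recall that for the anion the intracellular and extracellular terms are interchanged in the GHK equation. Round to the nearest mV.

Vm = 60.7 · log₁₀[(Σ P·[cation]ₒ + Σ P·[anion]ᵢ) / (Σ P·[cation]ᵢ + Σ P·[anion]ₒ)]
Numerator = 1×4.00 + 0.021×141 + 0.59×23.7 = 20.94
Denominator = 1×113 + 0.021×25.4 + 0.59×121 = 184.9
Vm = 60.7 · log₁₀(0.11326) = 60.7 × (-0.9459) = -57.42 mV

-57 mV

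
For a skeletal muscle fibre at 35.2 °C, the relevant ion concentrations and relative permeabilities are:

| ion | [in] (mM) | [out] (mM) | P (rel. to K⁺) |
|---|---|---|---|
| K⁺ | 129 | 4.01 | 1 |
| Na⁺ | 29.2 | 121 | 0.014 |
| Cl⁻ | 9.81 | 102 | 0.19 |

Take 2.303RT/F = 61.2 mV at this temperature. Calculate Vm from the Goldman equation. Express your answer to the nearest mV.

-79 mV

Vm = 61.2 · log₁₀[(Σ P·[cation]ₒ + Σ P·[anion]ᵢ) / (Σ P·[cation]ᵢ + Σ P·[anion]ₒ)]
Numerator = 1×4.01 + 0.014×121 + 0.19×9.81 = 7.568
Denominator = 1×129 + 0.014×29.2 + 0.19×102 = 148.8
Vm = 61.2 · log₁₀(0.050863) = 61.2 × (-1.2936) = -79.17 mV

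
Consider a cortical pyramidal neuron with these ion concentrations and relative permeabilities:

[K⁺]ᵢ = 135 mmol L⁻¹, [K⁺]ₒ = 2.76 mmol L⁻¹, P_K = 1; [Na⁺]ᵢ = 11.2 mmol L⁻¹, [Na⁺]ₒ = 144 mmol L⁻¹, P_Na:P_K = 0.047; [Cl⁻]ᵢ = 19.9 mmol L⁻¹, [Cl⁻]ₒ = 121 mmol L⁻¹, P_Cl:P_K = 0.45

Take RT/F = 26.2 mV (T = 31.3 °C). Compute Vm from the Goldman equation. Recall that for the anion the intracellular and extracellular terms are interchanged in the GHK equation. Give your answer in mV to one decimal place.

Vm = 26.2 · ln[(Σ P·[cation]ₒ + Σ P·[anion]ᵢ) / (Σ P·[cation]ᵢ + Σ P·[anion]ₒ)]
Numerator = 1×2.76 + 0.047×144 + 0.45×19.9 = 18.48
Denominator = 1×135 + 0.047×11.2 + 0.45×121 = 190
Vm = 26.2 · ln(0.097291) = 26.2 × (-2.3300) = -61.05 mV

-61.0 mV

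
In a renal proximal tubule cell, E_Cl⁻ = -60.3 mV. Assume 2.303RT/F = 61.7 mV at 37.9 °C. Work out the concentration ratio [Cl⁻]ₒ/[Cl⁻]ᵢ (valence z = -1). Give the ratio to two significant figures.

9.5

log₁₀([out]/[in]) = E·z/(61.7) = -60.3 × -1 / 61.7 = 0.9773
[out]/[in] = 10^(0.9773) = 9.491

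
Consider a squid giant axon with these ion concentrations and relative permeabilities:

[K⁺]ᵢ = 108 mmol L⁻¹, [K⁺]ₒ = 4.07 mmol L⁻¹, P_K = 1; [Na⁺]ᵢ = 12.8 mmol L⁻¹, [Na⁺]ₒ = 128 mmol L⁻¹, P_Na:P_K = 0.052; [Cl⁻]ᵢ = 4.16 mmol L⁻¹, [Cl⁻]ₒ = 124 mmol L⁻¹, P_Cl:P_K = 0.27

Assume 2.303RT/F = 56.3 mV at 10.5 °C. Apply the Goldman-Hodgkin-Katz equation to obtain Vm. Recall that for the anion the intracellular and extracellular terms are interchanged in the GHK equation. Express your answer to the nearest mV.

-61 mV

Vm = 56.3 · log₁₀[(Σ P·[cation]ₒ + Σ P·[anion]ᵢ) / (Σ P·[cation]ᵢ + Σ P·[anion]ₒ)]
Numerator = 1×4.07 + 0.052×128 + 0.27×4.16 = 11.85
Denominator = 1×108 + 0.052×12.8 + 0.27×124 = 142.1
Vm = 56.3 · log₁₀(0.08336) = 56.3 × (-1.0790) = -60.75 mV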